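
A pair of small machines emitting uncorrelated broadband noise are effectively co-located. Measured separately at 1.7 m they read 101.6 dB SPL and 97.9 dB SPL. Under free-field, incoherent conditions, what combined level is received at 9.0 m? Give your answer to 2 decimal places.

88.67 dB SPL

Combined at 1.7 m: 10·log₁₀(10^(101.6/10)+10^(97.9/10)) = 103.143 dB SPL.
Then apply −20·log₁₀(9.0/1.7) = -14.476 dB → 88.67 dB SPL.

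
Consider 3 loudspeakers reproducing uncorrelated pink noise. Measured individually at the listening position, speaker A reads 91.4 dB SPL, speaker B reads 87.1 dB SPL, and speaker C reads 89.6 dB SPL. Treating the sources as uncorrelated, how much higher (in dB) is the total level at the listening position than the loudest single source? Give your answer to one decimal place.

Add the sources as powers (linear), then convert back to dB:
L_total = 10·log₁₀(10^(91.4/10) + 10^(87.1/10) + 10^(89.6/10)) = 94.48 dB SPL.
Excess over the loudest (91.4 dB): 94.48 − 91.4 = 3.1 dB.

3.1 dB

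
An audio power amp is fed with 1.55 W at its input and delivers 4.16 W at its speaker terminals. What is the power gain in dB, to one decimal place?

4.3 dB

For a power ratio, dB = 10·log₁₀(P₂/P₁).
10·log₁₀(4.16/1.55) = 10·log₁₀(2.684) = 4.3 dB.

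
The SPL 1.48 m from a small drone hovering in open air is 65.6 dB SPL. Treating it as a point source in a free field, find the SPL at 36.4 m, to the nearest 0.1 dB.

Free-field point source: level drops by 20·log₁₀ of the distance ratio.
ΔL = −20·log₁₀(36.4/1.48) = -27.82 dB, so L₂ = 65.6 + (-27.82) = 37.8 dB SPL.

37.8 dB SPL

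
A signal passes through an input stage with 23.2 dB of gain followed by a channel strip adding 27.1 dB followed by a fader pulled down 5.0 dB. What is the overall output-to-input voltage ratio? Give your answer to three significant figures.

Net gain = 23.2 + 27.1 + (−5.0) = 45.3 dB.
Voltage ratio = 10^(45.3/20) = 184.

184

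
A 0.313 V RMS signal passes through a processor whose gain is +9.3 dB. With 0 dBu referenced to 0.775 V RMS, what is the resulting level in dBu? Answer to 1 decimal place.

+1.4 dBu

Input level: 20·log₁₀(0.313/0.775) = -7.88 dBu.
Output: -7.88 + 9.3 = +1.4 dBu.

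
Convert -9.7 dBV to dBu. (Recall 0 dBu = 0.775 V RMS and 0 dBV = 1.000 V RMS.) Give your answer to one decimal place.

The offset between the scales is 20·log₁₀(0.775/1.000) = −2.214 dB.
So dBu = -9.7 + 2.214 = -7.5 dBu.

-7.5 dBu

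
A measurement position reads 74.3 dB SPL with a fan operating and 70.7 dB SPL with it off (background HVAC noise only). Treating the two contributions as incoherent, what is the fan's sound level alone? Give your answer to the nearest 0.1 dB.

71.8 dB SPL

Background correction is a power subtraction:
L_src = 10·log₁₀(10^(74.3/10) − 10^(70.7/10)) = 10·log₁₀(15170000) = 71.8 dB SPL.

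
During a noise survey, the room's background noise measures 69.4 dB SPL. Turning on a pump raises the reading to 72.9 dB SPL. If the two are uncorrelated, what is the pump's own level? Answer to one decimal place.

Background correction is a power subtraction:
L_src = 10·log₁₀(10^(72.9/10) − 10^(69.4/10)) = 10·log₁₀(10790000) = 70.3 dB SPL.

70.3 dB SPL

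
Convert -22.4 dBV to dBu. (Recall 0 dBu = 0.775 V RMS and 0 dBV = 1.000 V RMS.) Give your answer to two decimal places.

-20.19 dBu

The offset between the scales is 20·log₁₀(0.775/1.000) = −2.214 dB.
So dBu = -22.4 + 2.214 = -20.19 dBu.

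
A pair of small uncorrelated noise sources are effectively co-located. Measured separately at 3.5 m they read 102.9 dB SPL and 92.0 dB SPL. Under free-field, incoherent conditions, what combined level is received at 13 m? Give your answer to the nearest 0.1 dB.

Combined at 3.5 m: 10·log₁₀(10^(102.9/10)+10^(92.0/10)) = 103.24 dB SPL.
Then apply −20·log₁₀(13/3.5) = -11.40 dB → 91.8 dB SPL.

91.8 dB SPL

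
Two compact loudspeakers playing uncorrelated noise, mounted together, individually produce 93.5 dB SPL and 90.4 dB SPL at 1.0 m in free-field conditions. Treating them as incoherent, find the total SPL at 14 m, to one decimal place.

72.3 dB SPL

Combined at 1.0 m: 10·log₁₀(10^(93.5/10)+10^(90.4/10)) = 95.23 dB SPL.
Then apply −20·log₁₀(14/1.0) = -22.92 dB → 72.3 dB SPL.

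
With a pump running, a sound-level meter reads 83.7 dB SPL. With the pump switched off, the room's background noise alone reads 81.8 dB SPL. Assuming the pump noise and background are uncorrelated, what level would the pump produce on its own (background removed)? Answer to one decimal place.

79.2 dB SPL

Background correction is a power subtraction:
L_src = 10·log₁₀(10^(83.7/10) − 10^(81.8/10)) = 10·log₁₀(83070000) = 79.2 dB SPL.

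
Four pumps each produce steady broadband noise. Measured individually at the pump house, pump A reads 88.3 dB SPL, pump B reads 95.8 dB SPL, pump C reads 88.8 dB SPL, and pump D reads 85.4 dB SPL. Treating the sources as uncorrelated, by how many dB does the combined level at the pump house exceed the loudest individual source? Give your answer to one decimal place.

1.7 dB

Uncorrelated sources add in intensity (power), not in dB.
L_total = 10·log₁₀(10^(88.3/10) + 10^(95.8/10) + 10^(88.8/10) + 10^(85.4/10)) = 97.47 dB SPL.
Excess over the loudest (95.8 dB): 97.47 − 95.8 = 1.7 dB.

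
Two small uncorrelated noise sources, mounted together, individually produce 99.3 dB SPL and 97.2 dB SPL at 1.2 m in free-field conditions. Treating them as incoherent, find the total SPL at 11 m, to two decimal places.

82.14 dB SPL

Combined at 1.2 m: 10·log₁₀(10^(99.3/10)+10^(97.2/10)) = 101.386 dB SPL.
Then apply −20·log₁₀(11/1.2) = -19.244 dB → 82.14 dB SPL.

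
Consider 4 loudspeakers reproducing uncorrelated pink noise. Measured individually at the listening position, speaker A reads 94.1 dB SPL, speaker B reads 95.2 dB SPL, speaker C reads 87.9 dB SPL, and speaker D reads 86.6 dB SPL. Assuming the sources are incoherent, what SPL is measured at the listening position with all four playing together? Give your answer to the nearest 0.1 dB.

Add the sources as powers (linear), then convert back to dB:
L_total = 10·log₁₀(10^(94.1/10) + 10^(95.2/10) + 10^(87.9/10) + 10^(86.6/10)) = 10·log₁₀(6955000000) = 98.4 dB SPL.

98.4 dB SPL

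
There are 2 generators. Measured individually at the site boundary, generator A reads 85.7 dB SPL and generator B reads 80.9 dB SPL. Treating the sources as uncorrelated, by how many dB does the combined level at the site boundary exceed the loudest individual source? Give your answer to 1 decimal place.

1.2 dB

Add the sources as powers (linear), then convert back to dB:
L_total = 10·log₁₀(10^(85.7/10) + 10^(80.9/10)) = 86.94 dB SPL.
Excess over the loudest (85.7 dB): 86.94 − 85.7 = 1.2 dB.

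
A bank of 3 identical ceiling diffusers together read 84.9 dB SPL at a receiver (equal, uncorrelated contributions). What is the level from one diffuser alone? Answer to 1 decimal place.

80.1 dB SPL

3 equal incoherent sources add 10·log₁₀(3) = 4.77 dB over one source.
L_one = 84.9 − 4.77 = 80.1 dB SPL.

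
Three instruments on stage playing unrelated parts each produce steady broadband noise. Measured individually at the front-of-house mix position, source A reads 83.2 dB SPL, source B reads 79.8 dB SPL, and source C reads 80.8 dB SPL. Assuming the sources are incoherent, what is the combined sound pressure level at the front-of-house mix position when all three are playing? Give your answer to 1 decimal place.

Add the sources as powers (linear), then convert back to dB:
L_total = 10·log₁₀(10^(83.2/10) + 10^(79.8/10) + 10^(80.8/10)) = 10·log₁₀(424700000) = 86.3 dB SPL.

86.3 dB SPL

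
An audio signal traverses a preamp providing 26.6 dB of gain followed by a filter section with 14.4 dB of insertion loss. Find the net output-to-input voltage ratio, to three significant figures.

Net gain = 26.6 + (−14.4) = 12.2 dB.
Voltage ratio = 10^(12.2/20) = 4.07.

4.07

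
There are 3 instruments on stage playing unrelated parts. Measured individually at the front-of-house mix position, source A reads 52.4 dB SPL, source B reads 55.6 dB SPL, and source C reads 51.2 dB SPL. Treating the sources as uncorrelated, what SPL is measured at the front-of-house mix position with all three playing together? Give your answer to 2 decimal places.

Incoherent sources sum as intensities:
L_total = 10·log₁₀(10^(52.4/10) + 10^(55.6/10) + 10^(51.2/10)) = 10·log₁₀(668700) = 58.25 dB SPL.

58.25 dB SPL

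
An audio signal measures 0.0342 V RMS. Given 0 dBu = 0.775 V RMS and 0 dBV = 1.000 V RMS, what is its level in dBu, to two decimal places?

-27.11 dBu

dBu = 20·log₁₀(V / 0.775 V).
20·log₁₀(0.0342/0.775) = -27.11 dBu.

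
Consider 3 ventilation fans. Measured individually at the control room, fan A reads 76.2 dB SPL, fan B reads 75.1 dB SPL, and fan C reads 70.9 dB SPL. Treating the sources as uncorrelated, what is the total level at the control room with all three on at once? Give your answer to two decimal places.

Add the sources as powers (linear), then convert back to dB:
L_total = 10·log₁₀(10^(76.2/10) + 10^(75.1/10) + 10^(70.9/10)) = 10·log₁₀(86350000) = 79.36 dB SPL.

79.36 dB SPL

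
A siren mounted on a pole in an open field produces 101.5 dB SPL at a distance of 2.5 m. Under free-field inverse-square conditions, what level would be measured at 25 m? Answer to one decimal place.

81.5 dB SPL

Inverse-square spreading gives ΔL = −20·log₁₀(d₂/d₁).
ΔL = −20·log₁₀(25/2.5) = -20.00 dB, so L₂ = 101.5 + (-20.00) = 81.5 dB SPL.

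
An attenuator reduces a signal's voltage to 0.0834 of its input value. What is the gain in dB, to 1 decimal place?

Voltage ratio → dB uses the 20·log₁₀ form:
20·log₁₀(0.0834) = -21.6 dB.

-21.6 dB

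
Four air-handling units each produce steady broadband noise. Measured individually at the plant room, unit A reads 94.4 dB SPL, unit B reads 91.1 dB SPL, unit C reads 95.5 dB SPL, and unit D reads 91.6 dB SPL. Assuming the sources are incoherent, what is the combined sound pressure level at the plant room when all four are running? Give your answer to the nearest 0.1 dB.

99.6 dB SPL

Add the sources as powers (linear), then convert back to dB:
L_total = 10·log₁₀(10^(94.4/10) + 10^(91.1/10) + 10^(95.5/10) + 10^(91.6/10)) = 10·log₁₀(9036000000) = 99.6 dB SPL.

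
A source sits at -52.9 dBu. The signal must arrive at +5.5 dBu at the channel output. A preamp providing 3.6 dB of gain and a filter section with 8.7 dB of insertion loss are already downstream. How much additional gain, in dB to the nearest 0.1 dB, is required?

63.5 dB

The required make-up gain is the shortfall in the dB sum.
G = +5.5 − (-52.9) − 3.6 + 8.7 = 63.5 dB.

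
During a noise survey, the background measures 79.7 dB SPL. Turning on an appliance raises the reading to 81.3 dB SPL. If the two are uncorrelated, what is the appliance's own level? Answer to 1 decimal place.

76.2 dB SPL

Background correction is a power subtraction:
L_src = 10·log₁₀(10^(81.3/10) − 10^(79.7/10)) = 10·log₁₀(41570000) = 76.2 dB SPL.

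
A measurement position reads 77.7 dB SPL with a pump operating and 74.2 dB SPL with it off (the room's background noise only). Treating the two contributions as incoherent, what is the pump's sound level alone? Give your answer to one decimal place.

Subtract intensities: L_src = 10·log₁₀(10^(L_total/10) − 10^(L_bg/10)).
L_src = 10·log₁₀(10^(77.7/10) − 10^(74.2/10)) = 10·log₁₀(32580000) = 75.1 dB SPL.

75.1 dB SPL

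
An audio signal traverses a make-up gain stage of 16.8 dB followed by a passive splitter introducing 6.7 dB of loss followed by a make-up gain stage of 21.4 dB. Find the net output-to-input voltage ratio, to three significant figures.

37.6

Net gain = 16.8 + (−6.7) + 21.4 = 31.5 dB.
Voltage ratio = 10^(31.5/20) = 37.6.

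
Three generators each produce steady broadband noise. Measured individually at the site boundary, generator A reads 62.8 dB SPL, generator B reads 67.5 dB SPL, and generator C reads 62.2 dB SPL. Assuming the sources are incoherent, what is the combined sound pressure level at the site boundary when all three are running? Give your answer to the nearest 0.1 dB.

Uncorrelated sources add in intensity (power), not in dB.
L_total = 10·log₁₀(10^(62.8/10) + 10^(67.5/10) + 10^(62.2/10)) = 10·log₁₀(9188000) = 69.6 dB SPL.

69.6 dB SPL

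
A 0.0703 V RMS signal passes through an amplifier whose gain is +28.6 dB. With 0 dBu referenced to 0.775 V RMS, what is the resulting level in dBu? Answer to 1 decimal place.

Input level: 20·log₁₀(0.0703/0.775) = -20.85 dBu.
Output: -20.85 + 28.6 = +7.8 dBu.

+7.8 dBu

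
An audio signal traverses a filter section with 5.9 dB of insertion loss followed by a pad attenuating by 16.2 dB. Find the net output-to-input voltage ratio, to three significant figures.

0.0785

Net gain = (−5.9) + (−16.2) = -22.1 dB.
Voltage ratio = 10^(-22.1/20) = 0.0785.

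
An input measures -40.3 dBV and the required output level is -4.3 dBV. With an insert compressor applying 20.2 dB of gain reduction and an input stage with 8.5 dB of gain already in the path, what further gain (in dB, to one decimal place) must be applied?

The required make-up gain is the shortfall in the dB sum.
G = -4.3 − (-40.3) + 20.2 − 8.5 = 47.7 dB.

47.7 dB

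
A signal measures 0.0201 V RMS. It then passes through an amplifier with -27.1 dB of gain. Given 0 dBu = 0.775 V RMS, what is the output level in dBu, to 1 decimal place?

Input level: 20·log₁₀(0.0201/0.775) = -31.72 dBu.
Output: -31.72 − 27.1 = -58.8 dBu.

-58.8 dBu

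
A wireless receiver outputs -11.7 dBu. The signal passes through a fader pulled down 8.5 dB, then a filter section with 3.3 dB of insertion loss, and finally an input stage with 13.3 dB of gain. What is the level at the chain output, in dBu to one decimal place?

-10.2 dBu

Cascaded gains and losses add directly in dB.
-11.7 − 8.5 − 3.3 + 13.3 = -10.2 dBu.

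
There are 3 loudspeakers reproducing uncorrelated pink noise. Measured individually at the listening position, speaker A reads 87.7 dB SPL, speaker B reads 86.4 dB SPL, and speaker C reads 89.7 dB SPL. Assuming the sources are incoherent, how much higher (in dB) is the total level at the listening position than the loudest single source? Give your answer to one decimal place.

Uncorrelated sources add in intensity (power), not in dB.
L_total = 10·log₁₀(10^(87.7/10) + 10^(86.4/10) + 10^(89.7/10)) = 92.92 dB SPL.
Excess over the loudest (89.7 dB): 92.92 − 89.7 = 3.2 dB.

3.2 dB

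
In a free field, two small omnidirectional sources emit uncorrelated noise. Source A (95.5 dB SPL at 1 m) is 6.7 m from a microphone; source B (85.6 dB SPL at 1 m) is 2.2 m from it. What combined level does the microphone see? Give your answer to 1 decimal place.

At the listener: L_A = 95.5 − 20·log₁₀(6.7) = 78.98 dB; L_B = 85.6 − 20·log₁₀(2.2) = 78.75 dB.
Combined: 10·log₁₀(10^(78.98/10)+10^(78.75/10)) = 81.9 dB SPL.

81.9 dB SPL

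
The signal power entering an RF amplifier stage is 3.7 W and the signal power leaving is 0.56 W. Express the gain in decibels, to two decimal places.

Power is a power quantity, so gain = 10·log₁₀(P_out/P_in).
10·log₁₀(0.56/3.7) = 10·log₁₀(0.1514) = -8.20 dB.

-8.20 dB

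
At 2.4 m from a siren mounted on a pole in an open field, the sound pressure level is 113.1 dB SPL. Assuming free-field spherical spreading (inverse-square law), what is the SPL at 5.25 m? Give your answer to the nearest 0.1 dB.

106.3 dB SPL

Free-field point source: level drops by 20·log₁₀ of the distance ratio.
ΔL = −20·log₁₀(5.25/2.4) = -6.80 dB, so L₂ = 113.1 + (-6.80) = 106.3 dB SPL.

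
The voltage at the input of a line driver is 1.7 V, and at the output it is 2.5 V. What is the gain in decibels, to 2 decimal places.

3.35 dB

Voltage ratio → dB uses the 20·log₁₀ form:
20·log₁₀(2.5/1.7) = 20·log₁₀(1.471) = 3.35 dB.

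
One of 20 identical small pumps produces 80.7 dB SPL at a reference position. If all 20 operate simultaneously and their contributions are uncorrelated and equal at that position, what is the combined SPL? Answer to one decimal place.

93.7 dB SPL

20 equal incoherent sources raise the level by 10·log₁₀(20) = 13.01 dB.
L_total = 80.7 + 13.01 = 93.7 dB SPL.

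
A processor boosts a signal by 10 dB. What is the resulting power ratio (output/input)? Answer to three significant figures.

Power ratio = 10^(dB/10).
10^(10/10) = 10^(1.000) = 10.0.

10.0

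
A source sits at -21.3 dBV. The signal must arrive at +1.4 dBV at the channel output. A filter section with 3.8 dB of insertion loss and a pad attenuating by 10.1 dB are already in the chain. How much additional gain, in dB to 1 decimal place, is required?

36.6 dB

The required make-up gain is the shortfall in the dB sum.
G = +1.4 − (-21.3) + 3.8 + 10.1 = 36.6 dB.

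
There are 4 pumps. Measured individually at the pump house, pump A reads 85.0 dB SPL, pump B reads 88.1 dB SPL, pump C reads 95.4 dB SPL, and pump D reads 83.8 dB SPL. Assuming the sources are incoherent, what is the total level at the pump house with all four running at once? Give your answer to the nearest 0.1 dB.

Uncorrelated sources add in intensity (power), not in dB.
L_total = 10·log₁₀(10^(85.0/10) + 10^(88.1/10) + 10^(95.4/10) + 10^(83.8/10)) = 10·log₁₀(4669000000) = 96.7 dB SPL.

96.7 dB SPL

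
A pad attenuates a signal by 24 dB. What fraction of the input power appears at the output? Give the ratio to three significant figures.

0.00398

Power ratio = 10^(dB/10).
10^(-24/10) = 10^(-2.400) = 0.00398.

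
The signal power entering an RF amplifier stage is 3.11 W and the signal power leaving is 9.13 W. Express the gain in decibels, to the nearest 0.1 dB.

4.7 dB

Power ratio → dB uses the 10·log₁₀ form:
10·log₁₀(9.13/3.11) = 10·log₁₀(2.936) = 4.7 dB.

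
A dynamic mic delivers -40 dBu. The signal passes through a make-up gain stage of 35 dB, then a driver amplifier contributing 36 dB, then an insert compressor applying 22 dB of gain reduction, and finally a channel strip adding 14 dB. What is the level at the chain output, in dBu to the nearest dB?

+23 dBu

Cascaded gains and losses add directly in dB.
-40 + 35 + 36 − 22 + 14 = +23 dBu.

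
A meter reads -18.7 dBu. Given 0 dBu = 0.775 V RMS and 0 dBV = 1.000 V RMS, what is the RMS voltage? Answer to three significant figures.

0.0900 V

V = 0.775 V × 10^(-18.7/20).
= 0.775 × 0.1161 = 0.0900 V.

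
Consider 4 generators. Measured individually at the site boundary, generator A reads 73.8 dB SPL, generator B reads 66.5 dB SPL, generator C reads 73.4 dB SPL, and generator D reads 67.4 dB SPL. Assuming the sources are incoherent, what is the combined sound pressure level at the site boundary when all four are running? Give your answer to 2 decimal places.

Incoherent sources sum as intensities:
L_total = 10·log₁₀(10^(73.8/10) + 10^(66.5/10) + 10^(73.4/10) + 10^(67.4/10)) = 10·log₁₀(55830000) = 77.47 dB SPL.

77.47 dB SPL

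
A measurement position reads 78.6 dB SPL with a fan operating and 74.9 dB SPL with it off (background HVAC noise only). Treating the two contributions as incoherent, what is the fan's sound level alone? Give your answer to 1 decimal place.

76.2 dB SPL

Subtract intensities: L_src = 10·log₁₀(10^(L_total/10) − 10^(L_bg/10)).
L_src = 10·log₁₀(10^(78.6/10) − 10^(74.9/10)) = 10·log₁₀(41540000) = 76.2 dB SPL.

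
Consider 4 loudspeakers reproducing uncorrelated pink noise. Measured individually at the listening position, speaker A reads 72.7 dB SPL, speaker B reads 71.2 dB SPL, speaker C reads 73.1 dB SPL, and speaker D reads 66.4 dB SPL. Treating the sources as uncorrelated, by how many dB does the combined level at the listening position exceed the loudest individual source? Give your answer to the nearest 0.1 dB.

Uncorrelated sources add in intensity (power), not in dB.
L_total = 10·log₁₀(10^(72.7/10) + 10^(71.2/10) + 10^(73.1/10) + 10^(66.4/10)) = 77.53 dB SPL.
Excess over the loudest (73.1 dB): 77.53 − 73.1 = 4.4 dB.

4.4 dB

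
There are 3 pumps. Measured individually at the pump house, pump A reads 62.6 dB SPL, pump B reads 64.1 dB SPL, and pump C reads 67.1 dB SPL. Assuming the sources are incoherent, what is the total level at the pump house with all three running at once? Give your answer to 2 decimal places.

Add the sources as powers (linear), then convert back to dB:
L_total = 10·log₁₀(10^(62.6/10) + 10^(64.1/10) + 10^(67.1/10)) = 10·log₁₀(9519000) = 69.79 dB SPL.

69.79 dB SPL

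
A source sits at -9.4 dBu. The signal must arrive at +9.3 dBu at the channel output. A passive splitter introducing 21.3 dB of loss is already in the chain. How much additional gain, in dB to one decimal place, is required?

40.0 dB

The required make-up gain is the shortfall in the dB sum.
G = +9.3 − (-9.4) + 21.3 = 40.0 dB.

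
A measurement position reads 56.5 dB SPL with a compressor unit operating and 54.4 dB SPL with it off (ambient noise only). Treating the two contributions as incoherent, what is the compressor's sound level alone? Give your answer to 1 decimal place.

Subtract intensities: L_src = 10·log₁₀(10^(L_total/10) − 10^(L_bg/10)).
L_src = 10·log₁₀(10^(56.5/10) − 10^(54.4/10)) = 10·log₁₀(171300) = 52.3 dB SPL.

52.3 dB SPL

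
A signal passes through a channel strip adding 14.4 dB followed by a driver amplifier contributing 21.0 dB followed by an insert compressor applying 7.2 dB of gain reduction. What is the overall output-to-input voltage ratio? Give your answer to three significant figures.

25.7

Net gain = 14.4 + 21.0 + (−7.2) = 28.2 dB.
Voltage ratio = 10^(28.2/20) = 25.7.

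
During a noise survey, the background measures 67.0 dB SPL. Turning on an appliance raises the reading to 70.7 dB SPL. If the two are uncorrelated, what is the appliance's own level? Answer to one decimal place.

68.3 dB SPL

Remove the background by subtracting linear intensities:
L_src = 10·log₁₀(10^(70.7/10) − 10^(67.0/10)) = 10·log₁₀(6737000) = 68.3 dB SPL.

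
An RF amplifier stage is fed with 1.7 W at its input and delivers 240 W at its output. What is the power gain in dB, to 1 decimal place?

21.5 dB

Power is a power quantity, so gain = 10·log₁₀(P_out/P_in).
10·log₁₀(240/1.7) = 10·log₁₀(141.2) = 21.5 dB.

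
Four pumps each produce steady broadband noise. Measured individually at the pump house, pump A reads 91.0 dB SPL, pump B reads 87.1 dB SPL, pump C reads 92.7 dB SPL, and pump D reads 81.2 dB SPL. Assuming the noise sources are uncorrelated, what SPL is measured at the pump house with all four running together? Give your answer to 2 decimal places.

95.76 dB SPL

Add the sources as powers (linear), then convert back to dB:
L_total = 10·log₁₀(10^(91.0/10) + 10^(87.1/10) + 10^(92.7/10) + 10^(81.2/10)) = 10·log₁₀(3766000000) = 95.76 dB SPL.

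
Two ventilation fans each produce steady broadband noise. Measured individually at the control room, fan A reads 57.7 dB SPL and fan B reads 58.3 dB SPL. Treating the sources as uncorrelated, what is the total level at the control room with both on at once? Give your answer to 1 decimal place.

Add the sources as powers (linear), then convert back to dB:
L_total = 10·log₁₀(10^(57.7/10) + 10^(58.3/10)) = 10·log₁₀(1265000) = 61.0 dB SPL.

61.0 dB SPL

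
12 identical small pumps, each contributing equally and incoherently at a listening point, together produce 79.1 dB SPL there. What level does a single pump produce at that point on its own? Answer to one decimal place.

12 equal incoherent sources add 10·log₁₀(12) = 10.79 dB over one source.
L_one = 79.1 − 10.79 = 68.3 dB SPL.

68.3 dB SPL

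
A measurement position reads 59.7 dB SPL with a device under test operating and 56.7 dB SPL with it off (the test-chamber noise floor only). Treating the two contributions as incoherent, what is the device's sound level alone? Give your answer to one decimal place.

56.7 dB SPL

Remove the background by subtracting linear intensities:
L_src = 10·log₁₀(10^(59.7/10) − 10^(56.7/10)) = 10·log₁₀(465500) = 56.7 dB SPL.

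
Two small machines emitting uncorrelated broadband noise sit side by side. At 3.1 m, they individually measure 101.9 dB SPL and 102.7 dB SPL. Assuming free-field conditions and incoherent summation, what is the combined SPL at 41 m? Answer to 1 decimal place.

82.9 dB SPL

Combined at 3.1 m: 10·log₁₀(10^(101.9/10)+10^(102.7/10)) = 105.33 dB SPL.
Then apply −20·log₁₀(41/3.1) = -22.43 dB → 82.9 dB SPL.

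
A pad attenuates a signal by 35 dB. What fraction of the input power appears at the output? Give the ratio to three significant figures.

Power ratio = 10^(dB/10).
10^(-35/10) = 10^(-3.500) = 0.000316.

0.000316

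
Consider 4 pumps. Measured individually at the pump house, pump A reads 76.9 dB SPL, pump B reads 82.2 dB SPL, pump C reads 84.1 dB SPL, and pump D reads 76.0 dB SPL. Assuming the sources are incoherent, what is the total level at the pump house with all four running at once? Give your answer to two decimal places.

87.09 dB SPL

Uncorrelated sources add in intensity (power), not in dB.
L_total = 10·log₁₀(10^(76.9/10) + 10^(82.2/10) + 10^(84.1/10) + 10^(76.0/10)) = 10·log₁₀(511800000) = 87.09 dB SPL.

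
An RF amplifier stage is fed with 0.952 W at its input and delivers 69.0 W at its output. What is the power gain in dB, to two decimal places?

Power ratio → dB uses the 10·log₁₀ form:
10·log₁₀(69.0/0.952) = 10·log₁₀(72.48) = 18.60 dB.

18.60 dB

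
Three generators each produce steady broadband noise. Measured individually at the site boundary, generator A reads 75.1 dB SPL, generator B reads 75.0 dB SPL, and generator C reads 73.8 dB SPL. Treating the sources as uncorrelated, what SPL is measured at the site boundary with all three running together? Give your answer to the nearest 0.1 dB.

Incoherent sources sum as intensities:
L_total = 10·log₁₀(10^(75.1/10) + 10^(75.0/10) + 10^(73.8/10)) = 10·log₁₀(87970000) = 79.4 dB SPL.

79.4 dB SPL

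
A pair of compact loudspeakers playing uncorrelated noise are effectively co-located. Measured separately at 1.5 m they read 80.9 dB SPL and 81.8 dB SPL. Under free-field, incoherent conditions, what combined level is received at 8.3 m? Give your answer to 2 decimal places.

69.52 dB SPL

Combined at 1.5 m: 10·log₁₀(10^(80.9/10)+10^(81.8/10)) = 84.384 dB SPL.
Then apply −20·log₁₀(8.3/1.5) = -14.860 dB → 69.52 dB SPL.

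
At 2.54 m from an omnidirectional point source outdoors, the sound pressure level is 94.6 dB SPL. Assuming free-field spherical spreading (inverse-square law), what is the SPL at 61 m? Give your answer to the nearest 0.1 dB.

67.0 dB SPL

Free-field point source: level drops by 20·log₁₀ of the distance ratio.
ΔL = −20·log₁₀(61/2.54) = -27.61 dB, so L₂ = 94.6 + (-27.61) = 67.0 dB SPL.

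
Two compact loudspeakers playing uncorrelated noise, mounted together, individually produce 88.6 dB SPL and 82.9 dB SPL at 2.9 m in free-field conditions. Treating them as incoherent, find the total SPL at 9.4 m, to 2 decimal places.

79.42 dB SPL

Combined at 2.9 m: 10·log₁₀(10^(88.6/10)+10^(82.9/10)) = 89.635 dB SPL.
Then apply −20·log₁₀(9.4/2.9) = -10.215 dB → 79.42 dB SPL.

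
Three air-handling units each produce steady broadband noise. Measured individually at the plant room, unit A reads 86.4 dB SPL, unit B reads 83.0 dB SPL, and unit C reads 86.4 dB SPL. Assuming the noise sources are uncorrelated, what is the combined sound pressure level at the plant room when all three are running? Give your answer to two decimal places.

Add the sources as powers (linear), then convert back to dB:
L_total = 10·log₁₀(10^(86.4/10) + 10^(83.0/10) + 10^(86.4/10)) = 10·log₁₀(1073000000) = 90.30 dB SPL.

90.30 dB SPL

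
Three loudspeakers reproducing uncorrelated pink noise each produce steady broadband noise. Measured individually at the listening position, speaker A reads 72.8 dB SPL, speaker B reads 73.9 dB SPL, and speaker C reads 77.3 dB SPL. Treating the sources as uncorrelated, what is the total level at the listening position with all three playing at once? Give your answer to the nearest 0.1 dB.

79.9 dB SPL

Add the sources as powers (linear), then convert back to dB:
L_total = 10·log₁₀(10^(72.8/10) + 10^(73.9/10) + 10^(77.3/10)) = 10·log₁₀(97300000) = 79.9 dB SPL.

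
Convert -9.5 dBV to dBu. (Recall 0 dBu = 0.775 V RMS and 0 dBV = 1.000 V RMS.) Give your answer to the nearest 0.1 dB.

-7.3 dBu

The offset between the scales is 20·log₁₀(0.775/1.000) = −2.214 dB.
So dBu = -9.5 + 2.214 = -7.3 dBu.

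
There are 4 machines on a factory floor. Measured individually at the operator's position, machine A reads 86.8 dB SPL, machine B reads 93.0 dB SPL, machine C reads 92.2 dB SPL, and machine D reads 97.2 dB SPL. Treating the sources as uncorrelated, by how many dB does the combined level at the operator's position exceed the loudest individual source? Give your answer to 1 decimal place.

Incoherent sources sum as intensities:
L_total = 10·log₁₀(10^(86.8/10) + 10^(93.0/10) + 10^(92.2/10) + 10^(97.2/10)) = 99.72 dB SPL.
Excess over the loudest (97.2 dB): 99.72 − 97.2 = 2.5 dB.

2.5 dB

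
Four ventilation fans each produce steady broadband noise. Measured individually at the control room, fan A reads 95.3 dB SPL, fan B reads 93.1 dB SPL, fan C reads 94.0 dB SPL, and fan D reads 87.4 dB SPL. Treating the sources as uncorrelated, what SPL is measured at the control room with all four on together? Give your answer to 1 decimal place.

99.3 dB SPL

Incoherent sources sum as intensities:
L_total = 10·log₁₀(10^(95.3/10) + 10^(93.1/10) + 10^(94.0/10) + 10^(87.4/10)) = 10·log₁₀(8492000000) = 99.3 dB SPL.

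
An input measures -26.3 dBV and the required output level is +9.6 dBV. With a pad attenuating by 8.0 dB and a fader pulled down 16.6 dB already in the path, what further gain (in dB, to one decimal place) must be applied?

60.5 dB

The required make-up gain is the shortfall in the dB sum.
G = +9.6 − (-26.3) + 8.0 + 16.6 = 60.5 dB.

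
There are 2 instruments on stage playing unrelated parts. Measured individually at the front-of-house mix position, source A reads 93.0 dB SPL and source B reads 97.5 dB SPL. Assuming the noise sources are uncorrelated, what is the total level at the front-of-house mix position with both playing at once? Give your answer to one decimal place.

Incoherent sources sum as intensities:
L_total = 10·log₁₀(10^(93.0/10) + 10^(97.5/10)) = 10·log₁₀(7619000000) = 98.8 dB SPL.

98.8 dB SPL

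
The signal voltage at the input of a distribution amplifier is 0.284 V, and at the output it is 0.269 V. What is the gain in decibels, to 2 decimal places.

-0.47 dB

For a voltage ratio, dB = 20·log₁₀(V₂/V₁).
20·log₁₀(0.269/0.284) = 20·log₁₀(0.9472) = -0.47 dB.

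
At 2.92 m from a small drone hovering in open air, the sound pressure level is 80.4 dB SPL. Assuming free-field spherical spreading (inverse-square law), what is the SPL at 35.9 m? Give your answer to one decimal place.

For a point source in a free field, ΔL = −20·log₁₀(d₂/d₁).
ΔL = −20·log₁₀(35.9/2.92) = -21.79 dB, so L₂ = 80.4 + (-21.79) = 58.6 dB SPL.

58.6 dB SPL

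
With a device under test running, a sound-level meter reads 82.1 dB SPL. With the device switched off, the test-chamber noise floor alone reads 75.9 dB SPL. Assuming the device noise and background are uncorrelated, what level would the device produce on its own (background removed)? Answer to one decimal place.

80.9 dB SPL

Remove the background by subtracting linear intensities:
L_src = 10·log₁₀(10^(82.1/10) − 10^(75.9/10)) = 10·log₁₀(123300000) = 80.9 dB SPL.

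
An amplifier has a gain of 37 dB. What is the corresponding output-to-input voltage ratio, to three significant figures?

Voltage ratio = 10^(dB/20).
10^(37/20) = 10^(1.850) = 70.8.

70.8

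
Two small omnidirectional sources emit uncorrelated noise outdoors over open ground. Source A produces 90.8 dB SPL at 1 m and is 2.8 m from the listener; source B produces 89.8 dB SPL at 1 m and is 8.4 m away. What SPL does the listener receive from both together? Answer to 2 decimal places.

At the listener: L_A = 90.8 − 20·log₁₀(2.8) = 81.857 dB; L_B = 89.8 − 20·log₁₀(8.4) = 71.314 dB.
Combined: 10·log₁₀(10^(81.857/10)+10^(71.314/10)) = 82.22 dB SPL.

82.22 dB SPL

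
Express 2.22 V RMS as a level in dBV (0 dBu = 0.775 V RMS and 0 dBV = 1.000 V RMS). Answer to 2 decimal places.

+6.93 dBV

dBV = 20·log₁₀(V / 1.000 V).
20·log₁₀(2.22/1.000) = +6.93 dBV.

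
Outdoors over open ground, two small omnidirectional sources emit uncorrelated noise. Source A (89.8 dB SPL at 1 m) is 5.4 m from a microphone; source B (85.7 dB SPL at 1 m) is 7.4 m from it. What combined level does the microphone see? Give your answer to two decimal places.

75.97 dB SPL

At the listener: L_A = 89.8 − 20·log₁₀(5.4) = 75.152 dB; L_B = 85.7 − 20·log₁₀(7.4) = 68.315 dB.
Combined: 10·log₁₀(10^(75.152/10)+10^(68.315/10)) = 75.97 dB SPL.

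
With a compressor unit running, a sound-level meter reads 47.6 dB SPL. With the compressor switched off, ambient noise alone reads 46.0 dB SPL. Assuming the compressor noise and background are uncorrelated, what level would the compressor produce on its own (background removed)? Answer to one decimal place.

Background correction is a power subtraction:
L_src = 10·log₁₀(10^(47.6/10) − 10^(46.0/10)) = 10·log₁₀(17730) = 42.5 dB SPL.

42.5 dB SPL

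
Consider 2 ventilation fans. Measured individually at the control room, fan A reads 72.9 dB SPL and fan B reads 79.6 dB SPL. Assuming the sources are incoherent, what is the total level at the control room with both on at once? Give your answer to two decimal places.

80.44 dB SPL

Add the sources as powers (linear), then convert back to dB:
L_total = 10·log₁₀(10^(72.9/10) + 10^(79.6/10)) = 10·log₁₀(110700000) = 80.44 dB SPL.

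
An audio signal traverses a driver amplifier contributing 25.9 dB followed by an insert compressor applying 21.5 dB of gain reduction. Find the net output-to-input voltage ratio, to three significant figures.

1.66

Net gain = 25.9 + (−21.5) = 4.4 dB.
Voltage ratio = 10^(4.4/20) = 1.66.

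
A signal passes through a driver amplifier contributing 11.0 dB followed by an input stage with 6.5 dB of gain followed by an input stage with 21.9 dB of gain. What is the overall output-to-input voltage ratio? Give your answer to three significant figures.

Net gain = 11.0 + 6.5 + 21.9 = 39.4 dB.
Voltage ratio = 10^(39.4/20) = 93.3.

93.3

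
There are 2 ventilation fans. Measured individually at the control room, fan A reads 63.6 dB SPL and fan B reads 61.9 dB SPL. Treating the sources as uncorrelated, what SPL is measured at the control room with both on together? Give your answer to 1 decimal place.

Add the sources as powers (linear), then convert back to dB:
L_total = 10·log₁₀(10^(63.6/10) + 10^(61.9/10)) = 10·log₁₀(3840000) = 65.8 dB SPL.

65.8 dB SPL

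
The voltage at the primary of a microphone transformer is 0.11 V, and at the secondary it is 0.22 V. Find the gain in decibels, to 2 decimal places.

Voltage is an amplitude quantity, so gain = 20·log₁₀(V_out/V_in).
20·log₁₀(0.22/0.11) = 20·log₁₀(2.000) = 6.02 dB.

6.02 dB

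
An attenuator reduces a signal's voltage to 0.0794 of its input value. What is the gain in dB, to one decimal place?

For a voltage ratio, dB = 20·log₁₀(V₂/V₁).
20·log₁₀(0.0794) = -22.0 dB.

-22.0 dB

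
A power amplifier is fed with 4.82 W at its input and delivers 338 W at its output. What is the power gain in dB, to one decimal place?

Power ratio → dB uses the 10·log₁₀ form:
10·log₁₀(338/4.82) = 10·log₁₀(70.12) = 18.5 dB.

18.5 dB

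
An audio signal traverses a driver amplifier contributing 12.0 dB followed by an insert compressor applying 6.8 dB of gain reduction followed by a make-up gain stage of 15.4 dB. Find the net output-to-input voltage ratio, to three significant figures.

10.7

Net gain = 12.0 + (−6.8) + 15.4 = 20.6 dB.
Voltage ratio = 10^(20.6/20) = 10.7.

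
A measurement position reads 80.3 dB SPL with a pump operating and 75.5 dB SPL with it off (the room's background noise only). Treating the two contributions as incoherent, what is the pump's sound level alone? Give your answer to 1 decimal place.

Subtract intensities: L_src = 10·log₁₀(10^(L_total/10) − 10^(L_bg/10)).
L_src = 10·log₁₀(10^(80.3/10) − 10^(75.5/10)) = 10·log₁₀(71670000) = 78.6 dB SPL.

78.6 dB SPL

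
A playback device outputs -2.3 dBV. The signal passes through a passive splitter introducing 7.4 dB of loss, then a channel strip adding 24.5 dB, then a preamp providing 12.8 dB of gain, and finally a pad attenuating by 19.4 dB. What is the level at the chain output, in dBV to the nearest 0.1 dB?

+8.2 dBV

Cascaded gains and losses add directly in dB.
-2.3 − 7.4 + 24.5 + 12.8 − 19.4 = +8.2 dBV.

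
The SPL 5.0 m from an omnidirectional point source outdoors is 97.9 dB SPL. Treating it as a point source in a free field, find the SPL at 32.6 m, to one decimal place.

Inverse-square spreading gives ΔL = −20·log₁₀(d₂/d₁).
ΔL = −20·log₁₀(32.6/5.0) = -16.28 dB, so L₂ = 97.9 + (-16.28) = 81.6 dB SPL.

81.6 dB SPL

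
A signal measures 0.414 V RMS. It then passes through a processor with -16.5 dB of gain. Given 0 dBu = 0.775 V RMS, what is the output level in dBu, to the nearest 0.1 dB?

-21.9 dBu

Input level: 20·log₁₀(0.414/0.775) = -5.45 dBu.
Output: -5.45 − 16.5 = -21.9 dBu.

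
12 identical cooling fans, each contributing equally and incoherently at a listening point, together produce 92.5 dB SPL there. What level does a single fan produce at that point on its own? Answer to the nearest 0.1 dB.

81.7 dB SPL

12 equal incoherent sources add 10·log₁₀(12) = 10.79 dB over one source.
L_one = 92.5 − 10.79 = 81.7 dB SPL.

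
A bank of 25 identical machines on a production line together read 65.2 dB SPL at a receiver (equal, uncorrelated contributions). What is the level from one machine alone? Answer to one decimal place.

25 equal incoherent sources add 10·log₁₀(25) = 13.98 dB over one source.
L_one = 65.2 − 13.98 = 51.2 dB SPL.

51.2 dB SPL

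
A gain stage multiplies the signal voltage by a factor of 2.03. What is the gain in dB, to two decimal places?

Voltage is an amplitude quantity, so gain = 20·log₁₀(V_out/V_in).
20·log₁₀(2.03) = 6.15 dB.

6.15 dB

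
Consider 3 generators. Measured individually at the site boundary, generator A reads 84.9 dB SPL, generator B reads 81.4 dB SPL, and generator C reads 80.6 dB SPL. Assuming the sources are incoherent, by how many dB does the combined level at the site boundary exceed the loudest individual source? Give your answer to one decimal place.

Add the sources as powers (linear), then convert back to dB:
L_total = 10·log₁₀(10^(84.9/10) + 10^(81.4/10) + 10^(80.6/10)) = 87.50 dB SPL.
Excess over the loudest (84.9 dB): 87.50 − 84.9 = 2.6 dB.

2.6 dB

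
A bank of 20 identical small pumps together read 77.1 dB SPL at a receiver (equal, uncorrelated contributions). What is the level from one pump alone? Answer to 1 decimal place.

64.1 dB SPL

20 equal incoherent sources add 10·log₁₀(20) = 13.01 dB over one source.
L_one = 77.1 − 13.01 = 64.1 dB SPL.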